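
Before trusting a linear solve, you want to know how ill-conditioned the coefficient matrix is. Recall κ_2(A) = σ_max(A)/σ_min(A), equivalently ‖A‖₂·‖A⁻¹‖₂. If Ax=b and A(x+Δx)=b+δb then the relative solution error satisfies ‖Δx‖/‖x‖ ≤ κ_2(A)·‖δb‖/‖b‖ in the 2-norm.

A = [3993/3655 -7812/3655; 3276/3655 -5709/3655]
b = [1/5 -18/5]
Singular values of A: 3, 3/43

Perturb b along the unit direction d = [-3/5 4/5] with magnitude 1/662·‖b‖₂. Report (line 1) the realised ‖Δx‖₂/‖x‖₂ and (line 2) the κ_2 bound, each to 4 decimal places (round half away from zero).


0.0018
0.0650

from the listed singular values, σ₁ = 3, σ_n = 3/43
condition number: 3 ÷ (3/43) = 43.0000
worst-case relative error ≤ 43.0000 × 1/662 = 0.0650
solve Ax = b  →  x = [-38.2549 -19.6471]
‖b‖₂ = 3.6056 and ‖x‖₂ = 43.0052
re-solving with b+δb shifts x by Δx of norm 0.0781
realised ‖Δx‖/‖x‖ = 0.0018
realised/bound (from unrounded values) ≈ 0.0279


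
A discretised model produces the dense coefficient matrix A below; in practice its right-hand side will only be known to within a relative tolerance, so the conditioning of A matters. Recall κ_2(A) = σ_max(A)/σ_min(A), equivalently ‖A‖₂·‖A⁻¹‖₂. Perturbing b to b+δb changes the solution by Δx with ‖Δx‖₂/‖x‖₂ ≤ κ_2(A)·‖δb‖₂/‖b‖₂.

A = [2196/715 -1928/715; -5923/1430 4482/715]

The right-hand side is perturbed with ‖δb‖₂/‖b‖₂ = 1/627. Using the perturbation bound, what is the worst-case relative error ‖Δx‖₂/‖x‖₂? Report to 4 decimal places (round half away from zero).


M = AᵀA = [54371593/2044900 -17507331/511225; -17507331/511225 23805508/511225]. tr(M)=5983745/81796, det(M)=1336336/20449
char-poly roots: 289/4 and 18496/20449
κ_2(A) = √(λ_max/λ_min) = √((289/4) / (18496/20449)) = 8.9375
worst-case relative error ≤ 8.9375 × 1/627 = 0.0143

0.0143


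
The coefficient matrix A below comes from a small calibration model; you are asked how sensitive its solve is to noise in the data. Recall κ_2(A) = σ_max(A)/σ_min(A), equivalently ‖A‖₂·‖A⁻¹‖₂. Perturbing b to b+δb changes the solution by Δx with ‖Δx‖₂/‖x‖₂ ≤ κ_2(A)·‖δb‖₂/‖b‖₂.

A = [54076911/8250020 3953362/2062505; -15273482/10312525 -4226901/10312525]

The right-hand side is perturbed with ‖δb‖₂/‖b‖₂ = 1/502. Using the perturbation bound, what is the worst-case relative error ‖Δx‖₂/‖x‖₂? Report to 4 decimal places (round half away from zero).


0.6413

M = AᵀA = [45711050339689/1012237210000 1666531264419/126529651250; 1666531264419/126529651250 243065716621/63264825625]. tr(M)=79360162889/1619579536, det(M)=37515625/1619579536
solving λ² − 79360162889/1619579536·λ + 37515625/1619579536 = 0 gives λ = 49, 765625/1619579536
so κ_2 = √(49 / (765625/1619579536)) = 321.9520
bound on ‖Δx‖/‖x‖: κ·ε = 321.9520·1/502 = 0.6413


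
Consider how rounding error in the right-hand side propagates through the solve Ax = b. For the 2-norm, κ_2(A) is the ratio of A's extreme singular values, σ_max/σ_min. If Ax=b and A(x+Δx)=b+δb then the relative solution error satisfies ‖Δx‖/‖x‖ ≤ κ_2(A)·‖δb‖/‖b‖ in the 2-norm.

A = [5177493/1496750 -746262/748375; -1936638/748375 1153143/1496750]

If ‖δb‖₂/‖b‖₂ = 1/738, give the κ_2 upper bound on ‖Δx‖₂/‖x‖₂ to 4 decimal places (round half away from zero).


AᵀA = [1672348029489/89610422500 -121939736688/22402605625; -121939736688/22402605625 142294666761/89610422500]; tr = 1451714157/71688338, det = 4100625/573506704
λ_max, λ_min = (1451714157/71688338 ± √526831752534678756/1284804451300561)/2 = 81/4, 50625/143376676
so κ_2 = √((81/4) / (50625/143376676)) = 239.4800
κ_2(A)·‖δb‖/‖b‖ = 0.3245

0.3245


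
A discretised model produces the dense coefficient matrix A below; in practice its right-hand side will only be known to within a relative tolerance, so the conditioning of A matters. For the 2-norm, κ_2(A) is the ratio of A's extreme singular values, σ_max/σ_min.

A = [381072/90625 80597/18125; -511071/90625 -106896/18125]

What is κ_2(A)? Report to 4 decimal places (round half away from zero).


375.0000

form AᵀA = [16256377449/328515625 3413788224/65703125; 3413788224/65703125 716905249/13140625] with trace 40640914/390625 and determinant 751689/9765625
char-poly roots: 2601/25 and 289/390625
so κ_2 = √((2601/25) / (289/390625)) = 375.0000


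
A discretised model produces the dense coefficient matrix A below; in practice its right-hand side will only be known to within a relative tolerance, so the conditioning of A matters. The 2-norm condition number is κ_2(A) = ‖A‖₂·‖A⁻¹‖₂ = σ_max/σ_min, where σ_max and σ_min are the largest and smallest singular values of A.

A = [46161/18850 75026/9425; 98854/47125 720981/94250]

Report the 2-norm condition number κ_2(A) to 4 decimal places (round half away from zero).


M = AᵀA = [109820929/10562500 93848832/2640625; 93848832/2640625 1287400321/10562500]. tr(M)=1117777/8450, det(M)=279841/67600
λ_max, λ_min = (1117777/8450 ± √312060773376/17850625)/2 = 529/4, 529/16900
κ = σ_max/σ_min = (23/2)/(23/130) = 65.0000

65.0000


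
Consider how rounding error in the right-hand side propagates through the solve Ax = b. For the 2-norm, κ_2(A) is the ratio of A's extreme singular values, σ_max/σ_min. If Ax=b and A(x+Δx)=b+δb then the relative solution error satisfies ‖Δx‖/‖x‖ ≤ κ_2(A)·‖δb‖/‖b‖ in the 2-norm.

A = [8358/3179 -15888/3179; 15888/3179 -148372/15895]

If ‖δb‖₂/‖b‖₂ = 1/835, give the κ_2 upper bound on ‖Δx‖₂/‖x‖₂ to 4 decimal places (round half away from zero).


0.3952

form AᵀA = [1115172/34969 -10454304/174845; -10454304/174845 98010256/874225] with trace 435604/3025 and determinant 576/3025
solving λ² − 435604/3025·λ + 576/3025 = 0 gives λ = 144, 4/3025
κ_2(A) = √(λ_max/λ_min) = √(144 / (4/3025)) = 330.0000
κ_2(A)·‖δb‖/‖b‖ = 0.3952


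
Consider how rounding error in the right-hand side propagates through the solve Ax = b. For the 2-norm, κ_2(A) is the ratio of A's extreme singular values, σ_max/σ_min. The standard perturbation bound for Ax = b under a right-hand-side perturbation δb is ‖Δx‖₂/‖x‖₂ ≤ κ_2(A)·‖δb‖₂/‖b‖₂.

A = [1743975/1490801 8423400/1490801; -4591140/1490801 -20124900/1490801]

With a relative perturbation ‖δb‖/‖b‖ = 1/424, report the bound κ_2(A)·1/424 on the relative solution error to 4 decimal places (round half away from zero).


0.3298

M = AᵀA = [142721984025/13150814329 633647529000/13150814329; 633647529000/13150814329 2816362530000/13150814329]. tr(M)=1760312025/7823209, det(M)=20250000/7823209
λ_max, λ_min = (1760312025/7823209 ± √3098064745430600625/61202599057681)/2 = 225, 90000/7823209
so κ_2 = √(225 / (90000/7823209)) = 139.8500
worst-case relative error ≤ 139.8500 × 1/424 = 0.3298


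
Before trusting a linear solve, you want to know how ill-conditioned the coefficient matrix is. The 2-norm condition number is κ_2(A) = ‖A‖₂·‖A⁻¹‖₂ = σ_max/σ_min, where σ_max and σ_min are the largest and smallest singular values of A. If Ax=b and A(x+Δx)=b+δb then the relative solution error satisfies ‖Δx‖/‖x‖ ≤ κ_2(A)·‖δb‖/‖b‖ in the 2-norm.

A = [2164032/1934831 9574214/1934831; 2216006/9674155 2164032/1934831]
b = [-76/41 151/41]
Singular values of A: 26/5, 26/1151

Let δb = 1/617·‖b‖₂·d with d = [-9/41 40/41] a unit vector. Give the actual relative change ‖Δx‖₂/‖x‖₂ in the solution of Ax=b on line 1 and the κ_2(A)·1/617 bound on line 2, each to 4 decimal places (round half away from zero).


σ_max = 26/5, σ_min = 26/1151
condition number: (26/5) ÷ (26/1151) = 230.2000
worst-case relative error ≤ 230.2000 × 1/617 = 0.3731
solve Ax = b  →  x = [-172.8002 38.6829]
‖b‖ = 4.1231, ‖x‖ = 177.0770
re-solving with b+δb shifts x by Δx of norm 0.2958
dividing the unrounded norms, ‖Δx‖/‖x‖ = 0.0017
realised/bound (from unrounded values) ≈ 0.0045

0.0017
0.3731


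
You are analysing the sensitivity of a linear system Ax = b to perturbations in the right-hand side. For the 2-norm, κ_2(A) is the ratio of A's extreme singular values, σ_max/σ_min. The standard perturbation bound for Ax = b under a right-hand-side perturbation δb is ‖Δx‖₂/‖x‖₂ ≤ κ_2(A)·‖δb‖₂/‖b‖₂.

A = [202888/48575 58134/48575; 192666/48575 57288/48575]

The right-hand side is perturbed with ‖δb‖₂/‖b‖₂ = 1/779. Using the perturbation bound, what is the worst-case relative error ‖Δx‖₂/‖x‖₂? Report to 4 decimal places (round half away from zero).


0.2580

M = AᵀA = [3723364/112225 1085952/112225; 1085952/112225 316836/112225]. tr(M)=161608/4489, det(M)=144/4489
char-poly roots: 36 and 4/4489
κ_2(A) = √(λ_max/λ_min) = √(36 / (4/4489)) = 201.0000
bound on ‖Δx‖/‖x‖: κ·ε = 201.0000·1/779 = 0.2580


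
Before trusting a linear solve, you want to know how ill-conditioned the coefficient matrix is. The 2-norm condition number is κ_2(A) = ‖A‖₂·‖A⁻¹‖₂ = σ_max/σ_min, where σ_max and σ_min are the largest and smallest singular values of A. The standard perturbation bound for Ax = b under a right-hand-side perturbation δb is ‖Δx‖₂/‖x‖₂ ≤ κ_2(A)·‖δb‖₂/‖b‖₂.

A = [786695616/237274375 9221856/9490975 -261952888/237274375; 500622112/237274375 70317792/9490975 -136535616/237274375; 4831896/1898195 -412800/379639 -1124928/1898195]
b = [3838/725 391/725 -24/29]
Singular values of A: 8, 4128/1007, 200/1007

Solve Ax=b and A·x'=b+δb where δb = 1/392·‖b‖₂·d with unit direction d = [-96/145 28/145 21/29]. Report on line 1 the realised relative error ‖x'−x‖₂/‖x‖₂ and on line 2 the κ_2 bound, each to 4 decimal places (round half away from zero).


0.0034
0.1028

largest singular value 8, smallest 200/1007
condition number: 8 ÷ (200/1007) = 40.2800
κ_2(A)·‖δb‖/‖b‖ = 0.1028
solve Ax = b  →  x = [-4.8984 -0.0507 -19.5505]
2-norm of b is 5.3852; of x, 20.1548
δb = ε·‖b‖·d = [-0.0091 0.0027 0.0099]; solving A·Δx = δb gives ‖Δx‖ = 0.0692
dividing the unrounded norms, ‖Δx‖/‖x‖ = 0.0034
realised/bound (from unrounded values) ≈ 0.0334


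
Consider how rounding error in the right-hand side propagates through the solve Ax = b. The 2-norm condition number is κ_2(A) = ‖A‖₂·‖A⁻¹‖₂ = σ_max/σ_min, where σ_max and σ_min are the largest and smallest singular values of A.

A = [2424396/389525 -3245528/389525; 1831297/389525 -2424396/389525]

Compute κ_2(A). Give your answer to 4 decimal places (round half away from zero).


form AᵀA = [369253786681/6069189025 -492329368908/6069189025; -492329368908/6069189025 656445918544/6069189025] with trace 41027988209/242767561 and determinant 45697600/242767561
char-poly roots: 169 and 270400/242767561
σ_max=√169=13, σ_min=√(270400/242767561)=(520/15581) → κ = 389.5250

389.5250


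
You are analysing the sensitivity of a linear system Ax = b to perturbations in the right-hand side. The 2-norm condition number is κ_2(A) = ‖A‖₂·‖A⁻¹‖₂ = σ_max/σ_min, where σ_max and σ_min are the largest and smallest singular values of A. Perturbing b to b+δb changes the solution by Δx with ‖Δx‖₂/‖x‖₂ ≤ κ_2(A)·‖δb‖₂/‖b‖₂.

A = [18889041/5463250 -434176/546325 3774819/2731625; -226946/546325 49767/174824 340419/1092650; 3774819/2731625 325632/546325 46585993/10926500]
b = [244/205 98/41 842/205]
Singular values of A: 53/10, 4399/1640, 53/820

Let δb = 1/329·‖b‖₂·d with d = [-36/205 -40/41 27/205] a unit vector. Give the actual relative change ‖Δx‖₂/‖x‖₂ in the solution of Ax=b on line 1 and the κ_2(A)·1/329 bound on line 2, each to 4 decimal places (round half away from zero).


largest singular value 53/10, smallest 53/820
κ_2(A) = (53/10) / (53/820) = 82.0000
perturbation bound = 82.0000·1/329 = 0.2492
solve Ax = b  →  x = [9.4233 28.8499 -6.1240]
‖b‖₂ = 4.8990 and ‖x‖₂ = 30.9616
with δb = [-0.0026 -0.0145 0.0020], A·Δx = δb → ‖Δx‖ = 0.2304
dividing the unrounded norms, ‖Δx‖/‖x‖ = 0.0074
realised/bound (from unrounded values) ≈ 0.0299

0.0074
0.2492


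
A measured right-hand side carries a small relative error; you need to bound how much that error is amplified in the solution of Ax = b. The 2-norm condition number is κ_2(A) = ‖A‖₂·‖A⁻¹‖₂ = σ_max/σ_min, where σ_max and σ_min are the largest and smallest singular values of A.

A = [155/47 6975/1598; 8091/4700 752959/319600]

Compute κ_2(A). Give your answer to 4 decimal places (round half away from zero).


150.4000

M = AᵀA = [305714281/22090000 1630275957/88360000; 1630275957/88360000 8695405729/353440000]. tr(M)=543473369/14137600, det(M)=923521/14137600
eigenvalues of AᵀA: λ = (tr ± √(tr²−4·det))/2 = 961/25, 961/565504
κ_2(A) = √(λ_max/λ_min) = √((961/25) / (961/565504)) = 150.4000


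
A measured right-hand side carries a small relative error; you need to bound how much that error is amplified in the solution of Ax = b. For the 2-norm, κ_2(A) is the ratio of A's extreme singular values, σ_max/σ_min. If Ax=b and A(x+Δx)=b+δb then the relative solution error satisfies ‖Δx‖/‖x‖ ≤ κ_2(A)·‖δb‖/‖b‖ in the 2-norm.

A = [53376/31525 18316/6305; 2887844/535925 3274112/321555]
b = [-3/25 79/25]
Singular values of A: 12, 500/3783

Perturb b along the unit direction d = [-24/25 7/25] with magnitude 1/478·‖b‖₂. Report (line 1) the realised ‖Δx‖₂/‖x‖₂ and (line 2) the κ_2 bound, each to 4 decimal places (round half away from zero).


0.0066
0.1899

largest singular value 12, smallest 500/3783
κ_2(A) = 12 / (500/3783) = 90.7920
perturbation bound = 90.7920·1/478 = 0.1899
solve Ax = b  →  x = [-6.5582 3.7811]
2-norm of b is 3.1623; of x, 7.5701
δb = ε·‖b‖·d = [-0.0064 0.0019]; solving A·Δx = δb gives ‖Δx‖ = 0.0501
relative error = 0.0066
tightness: 0.0066 against a bound of 0.1899 (unrounded ratio ≈ 0.0348)


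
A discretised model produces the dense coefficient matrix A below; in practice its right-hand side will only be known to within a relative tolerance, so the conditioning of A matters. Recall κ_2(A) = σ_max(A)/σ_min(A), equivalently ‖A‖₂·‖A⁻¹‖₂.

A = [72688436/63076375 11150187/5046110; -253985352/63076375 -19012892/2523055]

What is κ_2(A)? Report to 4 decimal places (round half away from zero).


form AᵀA = [111667468413904/6365806533025 41873927153814/1273161306605; 41873927153814/1273161306605 62811476757985/1018529045284] with trace 6979089247769/88108048900 and determinant 1003875856/22027012225
λ_max, λ_min = (6979089247769/88108048900 ± √48706271535636706633742961/7763028280964791210000)/2 = 7921/100, 506944/881080489
κ_2(A) = √(λ_max/λ_min) = √((7921/100) / (506944/881080489)) = 371.0375

371.0375


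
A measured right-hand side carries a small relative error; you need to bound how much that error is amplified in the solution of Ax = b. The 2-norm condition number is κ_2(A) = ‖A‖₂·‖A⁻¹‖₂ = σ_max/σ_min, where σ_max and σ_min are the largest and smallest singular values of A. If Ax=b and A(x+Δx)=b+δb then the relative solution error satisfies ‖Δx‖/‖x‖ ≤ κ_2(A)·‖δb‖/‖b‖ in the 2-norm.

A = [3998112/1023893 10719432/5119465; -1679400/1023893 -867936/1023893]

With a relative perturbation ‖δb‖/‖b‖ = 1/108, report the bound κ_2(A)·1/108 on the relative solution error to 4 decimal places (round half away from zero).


form AᵀA = [6545521728/364899713 17454071808/1824498565; 17454071808/1824498565 46550311488/9122492825] with trace 12364020864/536617225 and determinant 331776/21464689
char-poly roots: 576/25 and 14400/21464689
so κ_2 = √((576/25) / (14400/21464689)) = 185.3200
κ_2(A)·‖δb‖/‖b‖ = 1.7159

1.7159


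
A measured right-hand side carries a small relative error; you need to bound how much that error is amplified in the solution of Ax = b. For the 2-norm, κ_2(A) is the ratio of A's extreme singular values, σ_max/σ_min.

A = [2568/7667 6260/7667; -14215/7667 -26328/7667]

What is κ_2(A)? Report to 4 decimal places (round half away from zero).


AᵀA = [124129/34969 232200/34969; 232200/34969 435664/34969]; tr = 1937/121, det = 16/121
char-poly roots: 16 and 1/121
σ_max=√16=4, σ_min=√(1/121)=(1/11) → κ = 44.0000

44.0000


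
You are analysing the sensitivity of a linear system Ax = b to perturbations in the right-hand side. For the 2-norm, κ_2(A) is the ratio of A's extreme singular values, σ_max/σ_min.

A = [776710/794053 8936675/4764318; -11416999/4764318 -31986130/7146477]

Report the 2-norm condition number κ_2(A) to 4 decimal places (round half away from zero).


258.6960

M = AᵀA = [899798162329/134311988196 1265255792240/100733991147; 1265255792240/100733991147 28468801716025/1208807893764]. tr(M)=63264680237/2091363138, det(M)=228765625/16730905104
char-poly roots: 121/4 and 1890625/4182726276
σ_max=√(121/4)=(11/2), σ_min=√(1890625/4182726276)=(1375/64674) → κ = 258.6960


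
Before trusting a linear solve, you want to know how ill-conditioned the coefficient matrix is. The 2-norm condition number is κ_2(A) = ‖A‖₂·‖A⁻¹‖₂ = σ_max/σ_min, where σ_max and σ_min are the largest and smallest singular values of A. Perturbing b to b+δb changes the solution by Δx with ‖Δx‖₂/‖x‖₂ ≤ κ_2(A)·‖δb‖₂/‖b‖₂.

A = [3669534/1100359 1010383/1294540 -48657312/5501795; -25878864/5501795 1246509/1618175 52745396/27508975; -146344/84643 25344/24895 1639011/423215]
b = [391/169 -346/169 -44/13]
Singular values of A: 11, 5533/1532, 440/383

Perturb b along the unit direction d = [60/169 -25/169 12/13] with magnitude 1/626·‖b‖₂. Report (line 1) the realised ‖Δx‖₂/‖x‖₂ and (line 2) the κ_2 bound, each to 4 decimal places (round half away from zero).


largest singular value 11, smallest 440/383
κ_2(A) = 11 / (440/383) = 9.5750
κ_2(A)·‖δb‖/‖b‖ = 0.0153
solve Ax = b  →  x = [-0.0244 -1.7488 -0.4252]
2-norm of b is 4.5826; of x, 1.7999
with δb = [0.0026 -0.0011 0.0068], A·Δx = δb → ‖Δx‖ = 0.0064
realised ‖Δx‖/‖x‖ = 0.0035
realised/bound (from unrounded values) ≈ 0.2315

0.0035
0.0153


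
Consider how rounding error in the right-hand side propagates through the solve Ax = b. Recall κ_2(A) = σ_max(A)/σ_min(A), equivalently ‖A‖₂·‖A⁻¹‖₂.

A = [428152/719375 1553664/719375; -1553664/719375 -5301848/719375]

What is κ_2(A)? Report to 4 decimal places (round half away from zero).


M = AᵀA = [4155497536/828000625 14243991552/828000625; 14243991552/828000625 48837542464/828000625]. tr(M)=84788864/1324801, det(M)=102400/1324801
solving λ² − 84788864/1324801·λ + 102400/1324801 = 0 gives λ = 64, 1600/1324801
σ_max=√64=8, σ_min=√(1600/1324801)=(40/1151) → κ = 230.2000

230.2000


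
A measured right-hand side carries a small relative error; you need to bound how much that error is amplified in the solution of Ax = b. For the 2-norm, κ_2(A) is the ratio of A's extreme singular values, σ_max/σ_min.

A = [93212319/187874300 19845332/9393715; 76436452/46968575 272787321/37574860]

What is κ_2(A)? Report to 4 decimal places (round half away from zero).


AᵀA = [163470456836689/56474804160784 45401448769740/3529675260049; 45401448769740/3529675260049 3228572709336025/56474804160784]; tr = 1008936099397/16797978632, det = 14430015625/537535316224
solving λ² − 1008936099397/16797978632·λ + 14430015625/537535316224 = 0 gives λ = 961/16, 15015625/33595957264
σ_max=√(961/16)=(31/4), σ_min=√(15015625/33595957264)=(3875/183292) → κ = 366.5840

366.5840


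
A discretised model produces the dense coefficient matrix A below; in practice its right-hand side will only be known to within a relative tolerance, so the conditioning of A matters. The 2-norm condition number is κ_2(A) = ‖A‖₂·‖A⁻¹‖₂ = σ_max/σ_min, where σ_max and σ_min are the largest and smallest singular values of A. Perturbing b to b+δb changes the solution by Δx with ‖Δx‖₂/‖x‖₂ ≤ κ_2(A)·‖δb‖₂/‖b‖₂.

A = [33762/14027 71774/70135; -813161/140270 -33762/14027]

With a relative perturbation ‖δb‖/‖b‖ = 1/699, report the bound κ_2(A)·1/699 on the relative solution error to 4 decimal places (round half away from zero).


AᵀA = [4587089209/116424100 95563341/5821205; 95563341/5821205 199102504/29106025]; tr = 1274201/27556, det = 83521/4305625
eigenvalues of AᵀA: λ = (tr ± √(tr²−4·det))/2 = 1156/25, 289/688900
κ_2(A) = √(λ_max/λ_min) = √((1156/25) / (289/688900)) = 332.0000
worst-case relative error ≤ 332.0000 × 1/699 = 0.4750

0.4750


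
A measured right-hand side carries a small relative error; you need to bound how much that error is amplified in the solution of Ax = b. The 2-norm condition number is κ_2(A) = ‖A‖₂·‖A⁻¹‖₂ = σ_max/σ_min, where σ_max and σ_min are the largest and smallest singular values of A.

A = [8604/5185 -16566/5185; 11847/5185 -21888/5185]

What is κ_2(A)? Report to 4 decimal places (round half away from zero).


122.0000

form AᵀA = [8575209/1075369 -16073640/1075369; -16073640/1075369 30140676/1075369] with trace 133965/3721 and determinant 324/3721
solving λ² − 133965/3721·λ + 324/3721 = 0 gives λ = 36, 9/3721
so κ_2 = √(36 / (9/3721)) = 122.0000


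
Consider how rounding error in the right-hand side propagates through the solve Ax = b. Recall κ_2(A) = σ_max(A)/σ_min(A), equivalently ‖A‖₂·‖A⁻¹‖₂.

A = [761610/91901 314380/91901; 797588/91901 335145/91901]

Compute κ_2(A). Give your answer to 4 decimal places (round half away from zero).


form AᵀA = [1446131284/10042561 602547660/10042561; 602547660/10042561 251078425/10042561] with trace 1697209709/10042561 and determinant 2856100/10042561
λ_max, λ_min = (1697209709/10042561 ± √2880406066089976281/100853031438721)/2 = 169, 16900/10042561
κ = σ_max/σ_min = 13/(130/3169) = 316.9000

316.9000


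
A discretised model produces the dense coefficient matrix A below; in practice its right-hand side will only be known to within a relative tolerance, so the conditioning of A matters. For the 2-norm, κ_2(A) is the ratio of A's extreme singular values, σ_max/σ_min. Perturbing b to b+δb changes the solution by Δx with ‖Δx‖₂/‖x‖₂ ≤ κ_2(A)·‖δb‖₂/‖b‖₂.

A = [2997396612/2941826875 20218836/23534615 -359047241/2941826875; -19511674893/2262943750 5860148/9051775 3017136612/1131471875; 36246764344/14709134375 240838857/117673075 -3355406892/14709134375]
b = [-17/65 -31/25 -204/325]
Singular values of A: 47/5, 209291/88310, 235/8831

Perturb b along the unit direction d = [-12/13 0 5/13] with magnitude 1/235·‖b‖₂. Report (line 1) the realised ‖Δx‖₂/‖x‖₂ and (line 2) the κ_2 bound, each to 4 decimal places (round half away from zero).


0.5197
1.5031

from the listed singular values, σ₁ = 47/5, σ_n = 235/8831
κ = σ_max/σ_min = (47/5)/(235/8831) = 353.2400
bound on ‖Δx‖/‖x‖: κ·ε = 353.2400·1/235 = 1.5031
solve Ax = b  →  x = [0.0762 -0.4117 -0.1187]
2-norm of b is 1.4142; of x, 0.4352
re-solving with b+δb shifts x by Δx of norm 0.2261
relative error = 0.5197
tightness: 0.5197 against a bound of 1.5031 (unrounded ratio ≈ 0.3457)


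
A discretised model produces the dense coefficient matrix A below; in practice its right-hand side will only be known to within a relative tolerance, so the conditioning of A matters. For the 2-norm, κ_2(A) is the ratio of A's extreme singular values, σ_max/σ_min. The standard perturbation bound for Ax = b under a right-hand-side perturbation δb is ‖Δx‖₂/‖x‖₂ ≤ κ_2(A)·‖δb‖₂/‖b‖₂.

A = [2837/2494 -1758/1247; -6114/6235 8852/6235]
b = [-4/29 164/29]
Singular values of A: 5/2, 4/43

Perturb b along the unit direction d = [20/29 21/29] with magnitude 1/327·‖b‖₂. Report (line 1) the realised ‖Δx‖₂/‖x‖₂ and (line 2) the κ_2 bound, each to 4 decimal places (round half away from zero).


0.0043
0.0822

σ_max = 5/2, σ_min = 4/43
κ = σ_max/σ_min = (5/2)/(4/43) = 26.8750
bound on ‖Δx‖/‖x‖: κ·ε = 26.8750·1/327 = 0.0822
solve Ax = b  →  x = [33.4400 27.0800]
‖b‖₂ = 5.6569 and ‖x‖₂ = 43.0298
re-solving with b+δb shifts x by Δx of norm 0.1860
relative error = 0.0043
tightness: 0.0043 against a bound of 0.0822 (unrounded ratio ≈ 0.0526)


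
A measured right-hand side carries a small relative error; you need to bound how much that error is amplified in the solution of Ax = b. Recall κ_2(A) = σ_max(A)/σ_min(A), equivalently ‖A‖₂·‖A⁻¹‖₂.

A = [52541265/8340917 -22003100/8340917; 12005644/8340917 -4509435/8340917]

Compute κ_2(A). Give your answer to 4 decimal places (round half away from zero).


125.1920

AᵀA = [1727971454881/41386612969 -719934193440/41386612969; -719934193440/41386612969 300101971225/41386612969]; tr = 12000434474/244891201, det = 37515625/244891201
char-poly roots: 49 and 765625/244891201
σ_max=√49=7, σ_min=√(765625/244891201)=(875/15649) → κ = 125.1920


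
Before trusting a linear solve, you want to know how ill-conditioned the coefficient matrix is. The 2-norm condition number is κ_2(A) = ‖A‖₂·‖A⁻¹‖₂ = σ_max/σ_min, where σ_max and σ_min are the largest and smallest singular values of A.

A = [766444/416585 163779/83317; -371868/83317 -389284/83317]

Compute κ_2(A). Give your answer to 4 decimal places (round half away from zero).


M = AᵀA = [23932435744/1026882025 5025673044/205376405; 5025673044/205376405 1055417713/41075281]. tr(M)=59831009/1221025, det(M)=38416/1221025
λ_max, λ_min = (59831009/1221025 ± √3579562010372481/1490902050625)/2 = 49, 784/1221025
so κ_2 = √(49 / (784/1221025)) = 276.2500

276.2500


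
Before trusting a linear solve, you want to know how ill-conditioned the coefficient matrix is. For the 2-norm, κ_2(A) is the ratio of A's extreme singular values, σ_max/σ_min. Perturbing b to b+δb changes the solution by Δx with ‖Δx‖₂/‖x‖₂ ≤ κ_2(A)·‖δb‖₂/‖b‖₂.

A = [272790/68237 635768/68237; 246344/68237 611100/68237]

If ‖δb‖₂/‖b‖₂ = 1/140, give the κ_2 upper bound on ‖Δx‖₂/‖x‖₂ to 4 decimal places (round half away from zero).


0.6464

AᵀA = [160641796/5536609 385222320/5536609; 385222320/5536609 924666064/5536609]; tr = 6421940/32761, det = 153664/32761
eigenvalues of AᵀA: λ = (tr ± √(tr²−4·det))/2 = 196, 784/32761
κ_2(A) = √(λ_max/λ_min) = √(196 / (784/32761)) = 90.5000
κ_2(A)·‖δb‖/‖b‖ = 0.6464


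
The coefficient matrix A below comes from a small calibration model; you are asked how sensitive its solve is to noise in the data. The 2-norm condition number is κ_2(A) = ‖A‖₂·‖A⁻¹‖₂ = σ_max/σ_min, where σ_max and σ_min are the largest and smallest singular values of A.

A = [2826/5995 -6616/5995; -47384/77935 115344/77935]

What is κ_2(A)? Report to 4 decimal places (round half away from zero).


149.8750

form AᵀA = [143796964/242954569 -345008880/242954569; -345008880/242954569 828064576/242954569] with trace 5750660/1437601 and determinant 1024/1437601
char-poly roots: 4 and 256/1437601
so κ_2 = √(4 / (256/1437601)) = 149.8750


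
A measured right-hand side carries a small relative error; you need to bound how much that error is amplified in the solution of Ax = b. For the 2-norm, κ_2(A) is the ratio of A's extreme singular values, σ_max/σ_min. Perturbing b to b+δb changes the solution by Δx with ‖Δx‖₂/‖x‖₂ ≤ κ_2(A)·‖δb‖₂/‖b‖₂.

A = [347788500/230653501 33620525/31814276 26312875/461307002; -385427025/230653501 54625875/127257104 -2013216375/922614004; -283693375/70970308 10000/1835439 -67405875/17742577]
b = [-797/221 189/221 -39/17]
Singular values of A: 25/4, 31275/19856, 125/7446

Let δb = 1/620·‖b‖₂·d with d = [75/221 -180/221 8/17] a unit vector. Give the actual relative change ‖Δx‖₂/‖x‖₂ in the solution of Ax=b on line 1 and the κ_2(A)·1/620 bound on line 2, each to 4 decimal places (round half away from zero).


largest singular value 25/4, smallest 125/7446
κ_2(A) = (25/4) / (125/7446) = 372.3000
worst-case relative error ≤ 372.3000 × 1/620 = 0.6005
solve Ax = b  →  x = [88.4557 -124.6234 -92.6465]
‖b‖ = 4.3589, ‖x‖ = 178.7142
Δx = A⁻¹·δb where δb = 1/620·4.3589·d; ‖Δx‖ = 0.4188
relative error = 0.0023
so the bound overstates the realised error by a factor of ≈ 256.2491 (computed from the unrounded values)

0.0023
0.6005


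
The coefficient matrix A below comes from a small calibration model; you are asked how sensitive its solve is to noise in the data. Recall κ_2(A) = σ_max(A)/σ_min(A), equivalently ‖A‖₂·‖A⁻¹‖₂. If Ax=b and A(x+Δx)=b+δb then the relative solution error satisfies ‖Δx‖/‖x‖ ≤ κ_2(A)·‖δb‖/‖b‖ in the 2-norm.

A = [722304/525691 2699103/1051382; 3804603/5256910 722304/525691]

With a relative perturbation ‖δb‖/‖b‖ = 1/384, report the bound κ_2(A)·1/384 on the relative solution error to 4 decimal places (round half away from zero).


0.9474

form AᵀA = [230613532281/95623192900 21619281024/4781159645; 21619281024/4781159645 32429236257/3824927716] with trace 1801633977/165438050 and determinant 1185921/1323504400
λ_max, λ_min = (1801633977/165438050 ± √811446722212997376/6842437096950625)/2 = 1089/100, 1089/13235044
κ_2(A) = √(λ_max/λ_min) = √((1089/100) / (1089/13235044)) = 363.8000
bound on ‖Δx‖/‖x‖: κ·ε = 363.8000·1/384 = 0.9474


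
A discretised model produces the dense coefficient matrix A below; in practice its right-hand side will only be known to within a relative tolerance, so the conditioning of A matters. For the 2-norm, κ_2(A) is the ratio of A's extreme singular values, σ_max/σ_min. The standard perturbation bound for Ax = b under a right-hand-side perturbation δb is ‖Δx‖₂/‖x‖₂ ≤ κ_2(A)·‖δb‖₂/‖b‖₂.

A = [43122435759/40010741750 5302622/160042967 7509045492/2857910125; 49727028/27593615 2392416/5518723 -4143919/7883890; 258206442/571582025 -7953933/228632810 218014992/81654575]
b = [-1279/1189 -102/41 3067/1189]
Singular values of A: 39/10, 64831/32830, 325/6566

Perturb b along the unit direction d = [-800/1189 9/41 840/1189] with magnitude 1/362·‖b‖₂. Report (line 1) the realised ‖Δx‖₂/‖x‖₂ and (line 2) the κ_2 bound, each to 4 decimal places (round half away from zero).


largest singular value 39/10, smallest 325/6566
condition number: (39/10) ÷ (325/6566) = 78.7920
worst-case relative error ≤ 78.7920 × 1/362 = 0.2177
solve Ax = b  →  x = [-9.8659 39.0872 3.1446]
2-norm of b is 3.7417; of x, 40.4355
re-solving with b+δb shifts x by Δx of norm 0.2088
relative error = 0.0052
tightness: 0.0052 against a bound of 0.2177 (unrounded ratio ≈ 0.0237)

0.0052
0.2177


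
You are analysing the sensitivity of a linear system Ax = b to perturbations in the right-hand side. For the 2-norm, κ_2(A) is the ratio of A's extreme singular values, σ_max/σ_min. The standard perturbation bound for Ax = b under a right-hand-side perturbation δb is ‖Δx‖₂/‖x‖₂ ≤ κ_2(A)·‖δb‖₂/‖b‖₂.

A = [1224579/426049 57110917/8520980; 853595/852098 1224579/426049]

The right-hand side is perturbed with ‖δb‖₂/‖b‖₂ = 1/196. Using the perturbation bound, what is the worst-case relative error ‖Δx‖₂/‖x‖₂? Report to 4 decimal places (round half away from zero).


0.2058

M = AᵀA = [39804729781/4296278116 475679140497/21481390580; 475679140497/21481390580 22849078884481/429627811600]. tr(M)=158754744749/2542176400, det(M)=973752025/406748224
solving λ² − 158754744749/2542176400·λ + 973752025/406748224 = 0 gives λ = 6241/100, 3900625/101687056
so κ_2 = √((6241/100) / (3900625/101687056)) = 40.3360
κ_2(A)·‖δb‖/‖b‖ = 0.2058


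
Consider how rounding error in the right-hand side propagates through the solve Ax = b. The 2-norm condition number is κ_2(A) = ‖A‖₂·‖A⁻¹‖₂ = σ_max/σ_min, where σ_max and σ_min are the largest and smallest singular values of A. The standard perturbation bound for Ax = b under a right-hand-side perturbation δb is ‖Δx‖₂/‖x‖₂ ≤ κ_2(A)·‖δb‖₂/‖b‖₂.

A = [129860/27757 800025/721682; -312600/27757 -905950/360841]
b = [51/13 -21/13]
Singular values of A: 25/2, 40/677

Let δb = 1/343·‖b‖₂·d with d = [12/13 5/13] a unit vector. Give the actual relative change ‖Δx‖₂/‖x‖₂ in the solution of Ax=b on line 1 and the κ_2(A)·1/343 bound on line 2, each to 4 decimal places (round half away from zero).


σ_max = 25/2, σ_min = 40/677
condition number: (25/2) ÷ (40/677) = 211.5625
bound on ‖Δx‖/‖x‖: κ·ε = 211.5625·1/343 = 0.6168
solve Ax = b  →  x = [-10.9116 49.5893]
2-norm of b is 4.2426; of x, 50.7756
Δx = A⁻¹·δb where δb = 1/343·4.2426·d; ‖Δx‖ = 0.2093
relative error = 0.0041
tightness: 0.0041 against a bound of 0.6168 (unrounded ratio ≈ 0.0067)

0.0041
0.6168


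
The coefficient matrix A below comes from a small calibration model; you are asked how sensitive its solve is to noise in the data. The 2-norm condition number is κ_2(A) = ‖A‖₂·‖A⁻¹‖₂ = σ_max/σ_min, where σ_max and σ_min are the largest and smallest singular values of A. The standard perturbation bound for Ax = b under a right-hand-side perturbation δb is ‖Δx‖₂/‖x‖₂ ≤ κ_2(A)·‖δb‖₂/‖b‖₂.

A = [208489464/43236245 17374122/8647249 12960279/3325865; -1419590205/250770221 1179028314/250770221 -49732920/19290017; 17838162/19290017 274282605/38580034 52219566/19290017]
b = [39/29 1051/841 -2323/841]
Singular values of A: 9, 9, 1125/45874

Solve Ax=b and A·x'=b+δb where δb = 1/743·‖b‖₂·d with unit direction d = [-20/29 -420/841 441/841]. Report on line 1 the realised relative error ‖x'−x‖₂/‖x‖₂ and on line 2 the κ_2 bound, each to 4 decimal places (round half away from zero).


0.0015
0.4939

σ_max = 9, σ_min = 1125/45874
κ = σ_max/σ_min = 9/(1125/45874) = 366.9920
bound on ‖Δx‖/‖x‖: κ·ε = 366.9920·1/743 = 0.4939
solve Ax = b  →  x = [67.7131 28.0934 -97.9312]
‖b‖ = 3.3166, ‖x‖ = 122.3308
Δx = A⁻¹·δb where δb = 1/743·3.3166·d; ‖Δx‖ = 0.1820
dividing the unrounded norms, ‖Δx‖/‖x‖ = 0.0015
realised/bound (from unrounded values) ≈ 0.0030


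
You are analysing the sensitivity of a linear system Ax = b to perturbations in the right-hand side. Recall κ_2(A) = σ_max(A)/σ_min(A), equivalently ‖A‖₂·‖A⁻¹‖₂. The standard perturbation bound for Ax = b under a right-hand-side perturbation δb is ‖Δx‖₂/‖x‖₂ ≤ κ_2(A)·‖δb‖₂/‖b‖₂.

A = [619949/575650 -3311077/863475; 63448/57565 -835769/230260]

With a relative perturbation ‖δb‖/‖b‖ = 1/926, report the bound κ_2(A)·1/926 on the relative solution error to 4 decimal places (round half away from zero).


M = AᵀA = [935673761/394022500 -4805284253/591033750; -4805284253/591033750 395453512729/14184810000]. tr(M)=686620429/22695696, det(M)=9150625/90782784
eigenvalues of AᵀA: λ = (tr ± √(tr²−4·det))/2 = 121/4, 75625/22695696
σ_max=√(121/4)=(11/2), σ_min=√(75625/22695696)=(275/4764) → κ = 95.2800
κ_2(A)·‖δb‖/‖b‖ = 0.1029

0.1029


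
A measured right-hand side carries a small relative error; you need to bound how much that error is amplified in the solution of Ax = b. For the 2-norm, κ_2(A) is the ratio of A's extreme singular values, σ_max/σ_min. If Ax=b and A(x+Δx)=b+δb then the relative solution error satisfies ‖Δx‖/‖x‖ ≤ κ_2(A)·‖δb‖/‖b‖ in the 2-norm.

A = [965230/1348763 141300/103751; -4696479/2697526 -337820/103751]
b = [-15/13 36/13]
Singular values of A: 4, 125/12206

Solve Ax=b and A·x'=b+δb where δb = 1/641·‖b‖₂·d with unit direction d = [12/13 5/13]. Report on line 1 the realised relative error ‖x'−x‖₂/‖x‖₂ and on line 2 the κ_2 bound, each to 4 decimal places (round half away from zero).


0.6093
0.6093

σ_max = 4, σ_min = 125/12206
κ_2(A) = 4 / (125/12206) = 390.5920
bound on ‖Δx‖/‖x‖: κ·ε = 390.5920·1/641 = 0.6093
solve Ax = b  →  x = [-0.3529 -0.6618]
‖b‖ = 3.0000, ‖x‖ = 0.7500
re-solving with b+δb shifts x by Δx of norm 0.4570
dividing the unrounded norms, ‖Δx‖/‖x‖ = 0.6093
realised/bound = 1 exactly: the bound is attained for this b and d


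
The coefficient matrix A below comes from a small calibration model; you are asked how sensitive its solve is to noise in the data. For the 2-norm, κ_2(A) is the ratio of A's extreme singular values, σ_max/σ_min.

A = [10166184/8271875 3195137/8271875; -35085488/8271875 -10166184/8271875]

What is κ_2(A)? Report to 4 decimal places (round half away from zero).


165.4375

AᵀA = [2134948424512/109478265625 622668603816/109478265625; 622668603816/109478265625 181696316113/109478265625]; tr = 741326317/35033045, det = 71639296/4379130625
eigenvalues of AᵀA: λ = (tr ± √(tr²−4·det))/2 = 529/25, 135424/175165225
σ_max=√(529/25)=(23/5), σ_min=√(135424/175165225)=(368/13235) → κ = 165.4375


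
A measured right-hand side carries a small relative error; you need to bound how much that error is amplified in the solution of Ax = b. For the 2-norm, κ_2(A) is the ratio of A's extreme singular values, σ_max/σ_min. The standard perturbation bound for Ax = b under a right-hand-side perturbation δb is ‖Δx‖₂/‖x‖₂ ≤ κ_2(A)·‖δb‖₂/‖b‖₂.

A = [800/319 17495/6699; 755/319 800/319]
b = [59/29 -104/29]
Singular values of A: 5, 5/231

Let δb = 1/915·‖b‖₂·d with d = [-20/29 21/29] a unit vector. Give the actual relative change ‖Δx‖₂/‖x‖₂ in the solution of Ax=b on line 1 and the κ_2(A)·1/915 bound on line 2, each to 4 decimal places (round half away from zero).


from the listed singular values, σ₁ = 5, σ_n = 5/231
κ_2(A) = 5 / (5/231) = 231.0000
bound on ‖Δx‖/‖x‖: κ·ε = 231.0000·1/915 = 0.2525
solve Ax = b  →  x = [133.6828 -127.5931]
2-norm of b is 4.1231; of x, 184.8001
with δb = [-0.0031 0.0033], A·Δx = δb → ‖Δx‖ = 0.2082
realised ‖Δx‖/‖x‖ = 0.0011
tightness: 0.0011 against a bound of 0.2525 (unrounded ratio ≈ 0.0045)

0.0011
0.2525


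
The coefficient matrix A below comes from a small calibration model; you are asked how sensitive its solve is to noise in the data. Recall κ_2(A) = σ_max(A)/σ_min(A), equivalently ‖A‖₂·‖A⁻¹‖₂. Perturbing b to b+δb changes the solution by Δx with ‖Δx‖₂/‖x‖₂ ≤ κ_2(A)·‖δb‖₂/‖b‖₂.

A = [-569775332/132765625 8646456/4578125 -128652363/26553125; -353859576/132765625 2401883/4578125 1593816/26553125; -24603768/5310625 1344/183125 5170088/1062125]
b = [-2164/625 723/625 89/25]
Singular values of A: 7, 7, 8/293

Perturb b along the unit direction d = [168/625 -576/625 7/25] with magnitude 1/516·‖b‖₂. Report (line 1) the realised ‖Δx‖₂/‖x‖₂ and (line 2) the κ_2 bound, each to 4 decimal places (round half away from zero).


0.0099
0.4969

largest singular value 7, smallest 8/293
condition number: 7 ÷ (8/293) = 256.3750
worst-case relative error ≤ 256.3750 × 1/516 = 0.4969
solve Ax = b  →  x = [-7.5222 -35.2800 -6.3749]
2-norm of b is 5.0990; of x, 36.6320
re-solving with b+δb shifts x by Δx of norm 0.3619
realised ‖Δx‖/‖x‖ = 0.0099
so the bound overstates the realised error by a factor of ≈ 50.2888 (computed from the unrounded values)


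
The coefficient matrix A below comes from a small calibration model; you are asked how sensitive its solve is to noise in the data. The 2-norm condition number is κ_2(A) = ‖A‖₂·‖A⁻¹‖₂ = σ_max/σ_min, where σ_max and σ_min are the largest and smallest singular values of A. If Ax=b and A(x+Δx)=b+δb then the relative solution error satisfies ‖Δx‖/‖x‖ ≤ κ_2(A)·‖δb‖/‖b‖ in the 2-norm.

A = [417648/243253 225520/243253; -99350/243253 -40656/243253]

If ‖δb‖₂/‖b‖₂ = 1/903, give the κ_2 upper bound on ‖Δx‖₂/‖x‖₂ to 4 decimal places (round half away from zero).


0.0483

M = AᵀA = [6449252/2070617 3437280/2070617; 3437280/2070617 1837568/2070617]. tr(M)=487460/121801, det(M)=1024/121801
λ_max, λ_min = (487460/121801 ± √237118354704/14835483601)/2 = 4, 256/121801
so κ_2 = √(4 / (256/121801)) = 43.6250
κ_2(A)·‖δb‖/‖b‖ = 0.0483
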